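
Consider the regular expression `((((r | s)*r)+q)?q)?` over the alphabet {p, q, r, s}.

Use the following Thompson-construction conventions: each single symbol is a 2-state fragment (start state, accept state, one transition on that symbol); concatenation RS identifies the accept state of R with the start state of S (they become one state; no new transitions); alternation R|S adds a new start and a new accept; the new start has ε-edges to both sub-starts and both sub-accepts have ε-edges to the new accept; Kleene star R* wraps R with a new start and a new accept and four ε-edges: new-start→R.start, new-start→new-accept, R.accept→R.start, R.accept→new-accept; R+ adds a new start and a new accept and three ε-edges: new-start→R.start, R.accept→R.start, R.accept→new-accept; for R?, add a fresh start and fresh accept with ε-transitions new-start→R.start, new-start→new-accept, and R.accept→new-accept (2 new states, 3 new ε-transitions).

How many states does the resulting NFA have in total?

17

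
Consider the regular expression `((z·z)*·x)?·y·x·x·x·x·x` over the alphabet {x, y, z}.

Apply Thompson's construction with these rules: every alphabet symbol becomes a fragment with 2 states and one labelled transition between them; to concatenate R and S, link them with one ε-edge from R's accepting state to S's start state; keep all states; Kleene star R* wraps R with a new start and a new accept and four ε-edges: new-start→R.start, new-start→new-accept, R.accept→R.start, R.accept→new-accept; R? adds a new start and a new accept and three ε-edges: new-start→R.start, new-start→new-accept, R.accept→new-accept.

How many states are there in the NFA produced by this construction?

Recursing over subexpressions:
Each of the 9 symbol leaves contributes a 2-state fragment.
  z·z → 4 states
  (z·z)* → 6 states
  (z·z)*·x → 8 states
  ((z·z)*·x)? → 10 states
  ((z·z)*·x)?·y·x·x·x·x·x → 22 states

22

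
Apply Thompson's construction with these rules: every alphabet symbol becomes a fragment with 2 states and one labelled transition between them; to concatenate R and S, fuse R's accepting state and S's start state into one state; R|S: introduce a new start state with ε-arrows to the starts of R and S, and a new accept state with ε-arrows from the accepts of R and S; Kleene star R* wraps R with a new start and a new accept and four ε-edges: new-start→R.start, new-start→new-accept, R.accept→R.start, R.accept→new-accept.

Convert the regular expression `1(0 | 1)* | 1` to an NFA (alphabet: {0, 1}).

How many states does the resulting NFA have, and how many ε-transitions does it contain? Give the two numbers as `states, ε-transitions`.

By structural recursion:
Each of the 4 symbol leaves contributes 2 states and 0 ε-transitions.
  0 | 1 → 6 states, 4 ε-transitions
  (0 | 1)* → 8 states, 8 ε-transitions
  1(0 | 1)* → 9 states, 8 ε-transitions
  1(0 | 1)* | 1 → 13 states, 12 ε-transitions

13, 12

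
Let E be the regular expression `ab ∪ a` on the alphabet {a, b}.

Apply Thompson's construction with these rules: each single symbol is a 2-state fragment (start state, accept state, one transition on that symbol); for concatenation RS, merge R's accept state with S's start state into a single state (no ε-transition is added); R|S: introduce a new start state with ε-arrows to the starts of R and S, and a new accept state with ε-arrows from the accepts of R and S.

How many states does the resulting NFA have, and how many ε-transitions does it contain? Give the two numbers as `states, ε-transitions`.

7, 4

By structural recursion:
Each of the 3 symbol leaves contributes 2 states and 0 ε-transitions.
  ab → 3 states, 0 ε-transitions
  ab ∪ a → 7 states, 4 ε-transitions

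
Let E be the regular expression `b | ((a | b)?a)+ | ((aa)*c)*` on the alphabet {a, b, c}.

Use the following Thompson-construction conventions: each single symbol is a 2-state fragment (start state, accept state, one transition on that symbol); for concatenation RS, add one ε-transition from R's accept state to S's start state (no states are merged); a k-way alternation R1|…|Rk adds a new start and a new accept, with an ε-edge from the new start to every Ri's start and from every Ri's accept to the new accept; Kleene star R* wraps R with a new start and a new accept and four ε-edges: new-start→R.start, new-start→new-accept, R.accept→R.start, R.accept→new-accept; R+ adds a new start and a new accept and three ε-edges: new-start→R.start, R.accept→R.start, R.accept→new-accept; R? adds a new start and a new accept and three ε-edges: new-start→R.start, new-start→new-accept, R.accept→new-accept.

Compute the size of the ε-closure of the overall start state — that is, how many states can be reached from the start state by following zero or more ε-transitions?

Compute the ε-closure size of each fragment's start state recursively; a symbol fragment's start has no outgoing ε-edge, so its closure is just itself (size 1).
  a | b : new start ε-reaches every alternative's start; none of them accept ε, so the new accept is not reached: |ε-closure| = 1 + 1 + 1 = 3
  (a | b)? : new start has ε-edges to the inner start and to the new accept, so |ε-closure| = 2 + 3 = 5
  (a | b)?a : |ε-closure| = 5 + 1 = 6 (closure spills across the concat boundary because the left factor accepts ε)
  ((a | b)?a)+ : |ε-closure| = 1 + 6 = 7 (the body doesn't accept ε, so the new accept is not reached)
  aa : same as the first factor's closure: |ε-closure| = 1
  (aa)* : new start has ε-edges to the inner start and to the new accept, so |ε-closure| = 2 + 1 = 3
  (aa)*c : the left operand accepts ε, so the closure extends into the next operand (via the concat ε-link); |ε-closure| = 3 + 1 = 4
  ((aa)*c)* : |ε-closure| = 1 (new start) + 4 (body) + 1 (new accept) = 6
  b | ((a | b)?a)+ | ((aa)*c)* : |ε-closure| = 1 (new start) + (1 + 7 + 6) + 1 (new accept, since some branch ε-reaches its own accept) = 16

16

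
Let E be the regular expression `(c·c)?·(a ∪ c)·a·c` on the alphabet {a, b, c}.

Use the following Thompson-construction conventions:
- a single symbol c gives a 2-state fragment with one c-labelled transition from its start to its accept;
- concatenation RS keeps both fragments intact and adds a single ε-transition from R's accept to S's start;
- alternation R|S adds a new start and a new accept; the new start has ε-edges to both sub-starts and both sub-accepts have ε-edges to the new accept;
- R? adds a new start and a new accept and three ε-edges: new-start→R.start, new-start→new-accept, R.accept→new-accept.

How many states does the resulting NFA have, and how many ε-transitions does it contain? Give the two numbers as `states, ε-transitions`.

16, 11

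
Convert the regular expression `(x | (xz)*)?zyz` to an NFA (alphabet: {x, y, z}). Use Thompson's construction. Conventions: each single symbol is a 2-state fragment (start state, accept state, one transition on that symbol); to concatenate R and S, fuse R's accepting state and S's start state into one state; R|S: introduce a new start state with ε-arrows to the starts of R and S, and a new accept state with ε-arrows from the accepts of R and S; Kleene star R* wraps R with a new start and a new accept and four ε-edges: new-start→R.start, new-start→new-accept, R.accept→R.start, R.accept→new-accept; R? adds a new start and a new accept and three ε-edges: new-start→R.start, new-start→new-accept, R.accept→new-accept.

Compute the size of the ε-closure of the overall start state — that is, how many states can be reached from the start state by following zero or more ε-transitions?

Let C(F) = |ε-closure(F.start)| within fragment F, and note whether F accepts ε. Symbol fragments have C = 1 and do not accept ε. Then:
  xz : same as the first factor's closure: |ε-closure| = 1
  (xz)* : new start has ε-edges to the inner start and to the new accept, so |ε-closure| = 2 + 1 = 3
  x | (xz)* : new start ε-reaches every alternative's start; at least one alternative accepts ε, so the union's new accept is reached too: |ε-closure| = 1 + 1 + 3 + 1 = 6
  (x | (xz)*)? : |ε-closure| = 1 (new start) + 6 (body) + 1 (new accept, via ε) = 8
  (x | (xz)*)?zyz : |ε-closure| = 8 + (1−1) = 8 (closure spills across the concat boundary because the left factor accepts ε)

8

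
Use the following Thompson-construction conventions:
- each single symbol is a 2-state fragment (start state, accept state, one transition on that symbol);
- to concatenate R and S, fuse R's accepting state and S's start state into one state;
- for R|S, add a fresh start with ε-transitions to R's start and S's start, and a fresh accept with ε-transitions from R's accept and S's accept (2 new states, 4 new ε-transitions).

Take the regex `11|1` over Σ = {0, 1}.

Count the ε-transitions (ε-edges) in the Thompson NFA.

Recursing over subexpressions:
Each of the 3 symbol leaves contributes 0 ε-transitions.
  11 = 0 ε-transitions
  11|1 = 4 ε-transitions

4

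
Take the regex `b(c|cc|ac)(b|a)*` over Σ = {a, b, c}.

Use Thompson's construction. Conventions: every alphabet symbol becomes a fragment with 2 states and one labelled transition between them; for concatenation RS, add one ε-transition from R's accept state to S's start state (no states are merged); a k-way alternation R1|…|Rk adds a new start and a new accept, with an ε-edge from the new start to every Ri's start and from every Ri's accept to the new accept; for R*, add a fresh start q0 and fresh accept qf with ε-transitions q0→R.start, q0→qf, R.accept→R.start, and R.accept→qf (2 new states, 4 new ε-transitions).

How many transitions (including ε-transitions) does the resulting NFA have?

Bottom-up over the parse tree:
Each of the 8 symbol leaves contributes 1 transition (1 symbol, 0 ε).
  cc = 3 transitions (2 symbol, 1 ε)
  ac = 3 transitions (2 symbol, 1 ε)
  c|cc|ac = 13 transitions (5 symbol, 8 ε)
  b|a = 6 transitions (2 symbol, 4 ε)
  (b|a)* = 10 transitions (2 symbol, 8 ε)
  b(c|cc|ac)(b|a)* = 26 transitions (8 symbol, 18 ε)

26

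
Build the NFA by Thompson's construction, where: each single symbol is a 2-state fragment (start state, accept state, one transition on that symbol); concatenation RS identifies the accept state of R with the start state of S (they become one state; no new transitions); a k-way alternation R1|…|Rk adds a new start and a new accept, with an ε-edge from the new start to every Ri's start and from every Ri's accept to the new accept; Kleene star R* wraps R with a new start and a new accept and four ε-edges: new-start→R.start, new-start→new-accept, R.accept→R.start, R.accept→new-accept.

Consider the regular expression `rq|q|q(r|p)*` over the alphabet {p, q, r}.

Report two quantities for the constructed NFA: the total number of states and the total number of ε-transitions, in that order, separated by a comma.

Recursing over subexpressions:
Each of the 6 symbol leaves contributes 2 states and 0 ε-transitions.
  rq : 3 states, 0 ε-transitions
  r|p : 6 states, 4 ε-transitions
  (r|p)* : 8 states, 8 ε-transitions
  q(r|p)* : 9 states, 8 ε-transitions
  rq|q|q(r|p)* : 16 states, 14 ε-transitions

16, 14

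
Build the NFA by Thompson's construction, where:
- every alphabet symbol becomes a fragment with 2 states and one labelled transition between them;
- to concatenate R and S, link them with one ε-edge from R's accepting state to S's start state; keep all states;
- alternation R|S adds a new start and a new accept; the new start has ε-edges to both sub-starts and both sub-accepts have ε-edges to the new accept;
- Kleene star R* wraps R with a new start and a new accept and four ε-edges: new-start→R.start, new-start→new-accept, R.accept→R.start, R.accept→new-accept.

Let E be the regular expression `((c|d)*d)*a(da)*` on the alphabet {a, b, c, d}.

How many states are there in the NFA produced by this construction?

20

Recursing over subexpressions:
Each of the 6 symbol leaves contributes a 2-state fragment.
  c|d — 6 states
  (c|d)* — 8 states
  (c|d)*d — 10 states
  ((c|d)*d)* — 12 states
  da — 4 states
  (da)* — 6 states
  ((c|d)*d)*a(da)* — 20 states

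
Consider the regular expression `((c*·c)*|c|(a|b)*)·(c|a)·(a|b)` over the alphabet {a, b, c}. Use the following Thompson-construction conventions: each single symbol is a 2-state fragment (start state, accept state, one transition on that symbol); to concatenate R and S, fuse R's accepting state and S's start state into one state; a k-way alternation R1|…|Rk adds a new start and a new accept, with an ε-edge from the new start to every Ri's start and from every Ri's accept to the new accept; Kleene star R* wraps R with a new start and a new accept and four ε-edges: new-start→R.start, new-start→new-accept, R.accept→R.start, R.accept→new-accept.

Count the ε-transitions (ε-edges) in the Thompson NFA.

30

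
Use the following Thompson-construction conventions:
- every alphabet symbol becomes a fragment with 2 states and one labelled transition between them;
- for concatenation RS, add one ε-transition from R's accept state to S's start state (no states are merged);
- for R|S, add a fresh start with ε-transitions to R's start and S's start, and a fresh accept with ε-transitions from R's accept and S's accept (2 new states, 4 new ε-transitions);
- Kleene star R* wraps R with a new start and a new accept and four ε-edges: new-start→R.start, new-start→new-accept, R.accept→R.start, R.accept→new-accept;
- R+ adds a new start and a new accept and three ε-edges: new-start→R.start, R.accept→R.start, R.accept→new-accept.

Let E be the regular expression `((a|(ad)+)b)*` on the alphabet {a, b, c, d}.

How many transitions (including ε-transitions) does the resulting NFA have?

17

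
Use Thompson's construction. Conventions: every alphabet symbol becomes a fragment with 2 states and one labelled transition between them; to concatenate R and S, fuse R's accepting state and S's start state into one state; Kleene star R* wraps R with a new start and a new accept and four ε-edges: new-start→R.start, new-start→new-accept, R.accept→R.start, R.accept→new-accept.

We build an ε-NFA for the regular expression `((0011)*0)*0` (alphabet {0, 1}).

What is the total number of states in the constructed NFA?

Building bottom-up:
Each of the 6 symbol leaves contributes a 2-state fragment.
  0011 — 5 states
  (0011)* — 7 states
  (0011)*0 — 8 states
  ((0011)*0)* — 10 states
  ((0011)*0)*0 — 11 states

11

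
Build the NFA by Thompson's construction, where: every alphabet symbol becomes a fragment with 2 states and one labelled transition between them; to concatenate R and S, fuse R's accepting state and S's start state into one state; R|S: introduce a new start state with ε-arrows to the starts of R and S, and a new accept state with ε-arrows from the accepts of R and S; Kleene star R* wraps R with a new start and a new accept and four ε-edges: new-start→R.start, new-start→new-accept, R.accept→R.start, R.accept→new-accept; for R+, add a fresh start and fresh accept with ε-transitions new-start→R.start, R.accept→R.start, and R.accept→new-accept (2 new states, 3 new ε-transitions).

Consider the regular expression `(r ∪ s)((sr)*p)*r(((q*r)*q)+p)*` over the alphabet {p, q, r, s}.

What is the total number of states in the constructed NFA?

By structural recursion:
Each of the 10 symbol leaves contributes a 2-state fragment.
  r ∪ s — 6 states
  sr — 3 states
  (sr)* — 5 states
  (sr)*p — 6 states
  ((sr)*p)* — 8 states
  q* — 4 states
  q*r — 5 states
  (q*r)* — 7 states
  (q*r)*q — 8 states
  ((q*r)*q)+ — 10 states
  ((q*r)*q)+p — 11 states
  (((q*r)*q)+p)* — 13 states
  (r ∪ s)((sr)*p)*r(((q*r)*q)+p)* — 26 states

26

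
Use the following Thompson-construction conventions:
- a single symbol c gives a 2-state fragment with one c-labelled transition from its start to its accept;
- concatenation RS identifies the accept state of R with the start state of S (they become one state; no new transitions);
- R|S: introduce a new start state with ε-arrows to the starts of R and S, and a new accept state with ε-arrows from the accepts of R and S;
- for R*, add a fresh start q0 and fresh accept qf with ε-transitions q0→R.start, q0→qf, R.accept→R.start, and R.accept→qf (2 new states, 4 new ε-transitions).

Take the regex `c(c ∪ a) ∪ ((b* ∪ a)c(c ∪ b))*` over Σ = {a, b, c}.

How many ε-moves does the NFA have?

24

Per subexpression:
Each of the 8 symbol leaves contributes 0 ε-transitions.
  c ∪ a : 4 ε-transitions
  c(c ∪ a) : 4 ε-transitions
  b* : 4 ε-transitions
  b* ∪ a : 8 ε-transitions
  c ∪ b : 4 ε-transitions
  (b* ∪ a)c(c ∪ b) : 12 ε-transitions
  ((b* ∪ a)c(c ∪ b))* : 16 ε-transitions
  c(c ∪ a) ∪ ((b* ∪ a)c(c ∪ b))* : 24 ε-transitions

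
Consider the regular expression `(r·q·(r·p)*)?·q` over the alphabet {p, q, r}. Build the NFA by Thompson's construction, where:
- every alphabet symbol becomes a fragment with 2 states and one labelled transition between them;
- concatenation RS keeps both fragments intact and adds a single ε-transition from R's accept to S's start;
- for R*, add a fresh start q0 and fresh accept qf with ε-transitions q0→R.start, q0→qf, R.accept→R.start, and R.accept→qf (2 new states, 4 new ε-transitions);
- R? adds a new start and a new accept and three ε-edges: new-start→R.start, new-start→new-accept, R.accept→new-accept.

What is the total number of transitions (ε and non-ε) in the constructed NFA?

Bottom-up over the parse tree:
Each of the 5 symbol leaves contributes 1 transition (1 symbol, 0 ε).
  r·p : 3 transitions (2 symbol, 1 ε)
  (r·p)* : 7 transitions (2 symbol, 5 ε)
  r·q·(r·p)* : 11 transitions (4 symbol, 7 ε)
  (r·q·(r·p)*)? : 14 transitions (4 symbol, 10 ε)
  (r·q·(r·p)*)?·q : 16 transitions (5 symbol, 11 ε)

16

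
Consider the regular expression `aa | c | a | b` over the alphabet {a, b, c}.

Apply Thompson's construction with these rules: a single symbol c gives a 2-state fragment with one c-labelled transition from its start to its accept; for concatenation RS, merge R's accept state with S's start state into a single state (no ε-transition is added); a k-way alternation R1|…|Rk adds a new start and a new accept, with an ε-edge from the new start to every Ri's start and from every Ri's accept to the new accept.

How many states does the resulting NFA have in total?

Bottom-up over the parse tree:
Each of the 5 symbol leaves contributes a 2-state fragment.
  aa → 3 states
  aa | c | a | b → 11 states

11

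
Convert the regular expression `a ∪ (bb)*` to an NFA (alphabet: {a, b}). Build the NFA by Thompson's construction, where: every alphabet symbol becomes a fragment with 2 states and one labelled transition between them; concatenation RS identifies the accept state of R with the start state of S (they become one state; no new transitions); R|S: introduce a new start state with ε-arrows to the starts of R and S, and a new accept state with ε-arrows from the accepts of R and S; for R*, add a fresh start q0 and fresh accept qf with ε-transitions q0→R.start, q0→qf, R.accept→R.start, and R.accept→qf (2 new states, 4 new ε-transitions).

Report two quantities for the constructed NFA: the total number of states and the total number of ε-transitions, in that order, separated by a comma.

9, 8

Bottom-up over the parse tree:
Each of the 3 symbol leaves contributes 2 states and 0 ε-transitions.
  bb — 3 states, 0 ε-transitions
  (bb)* — 5 states, 4 ε-transitions
  a ∪ (bb)* — 9 states, 8 ε-transitions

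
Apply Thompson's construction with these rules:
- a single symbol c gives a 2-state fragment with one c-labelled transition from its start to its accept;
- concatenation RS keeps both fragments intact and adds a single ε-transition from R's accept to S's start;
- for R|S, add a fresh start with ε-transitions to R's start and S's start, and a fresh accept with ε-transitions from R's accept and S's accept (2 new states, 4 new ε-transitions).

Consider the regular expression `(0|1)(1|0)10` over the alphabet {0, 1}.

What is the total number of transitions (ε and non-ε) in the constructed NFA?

17

Building bottom-up:
Each of the 6 symbol leaves contributes 1 transition (1 symbol, 0 ε).
  0|1 — 6 transitions (2 symbol, 4 ε)
  1|0 — 6 transitions (2 symbol, 4 ε)
  (0|1)(1|0)10 — 17 transitions (6 symbol, 11 ε)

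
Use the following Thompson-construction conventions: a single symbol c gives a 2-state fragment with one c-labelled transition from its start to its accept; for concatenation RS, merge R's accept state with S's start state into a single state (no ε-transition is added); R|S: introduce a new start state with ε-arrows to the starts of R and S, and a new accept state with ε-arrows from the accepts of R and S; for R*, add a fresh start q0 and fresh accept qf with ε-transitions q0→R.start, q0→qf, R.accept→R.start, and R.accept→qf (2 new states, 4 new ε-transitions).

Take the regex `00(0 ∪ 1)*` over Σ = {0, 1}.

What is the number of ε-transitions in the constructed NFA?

8

Recursing over subexpressions:
Each of the 4 symbol leaves contributes 0 ε-transitions.
  0 ∪ 1 — 4 ε-transitions
  (0 ∪ 1)* — 8 ε-transitions
  00(0 ∪ 1)* — 8 ε-transitions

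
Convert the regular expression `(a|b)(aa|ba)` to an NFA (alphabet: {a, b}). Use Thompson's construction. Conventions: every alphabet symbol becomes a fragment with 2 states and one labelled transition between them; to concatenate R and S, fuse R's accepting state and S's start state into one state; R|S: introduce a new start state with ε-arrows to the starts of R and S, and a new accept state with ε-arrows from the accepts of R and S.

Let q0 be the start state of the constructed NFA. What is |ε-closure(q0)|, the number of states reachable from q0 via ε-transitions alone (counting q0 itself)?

3

Work bottom-up. For each fragment F, track |ε-closure(F.start)| and whether F's accept lies in that closure (i.e. whether F accepts ε). A single-symbol fragment has closure size 1 and does not accept ε.
  a|b : new start ε-reaches every alternative's start; none of them accept ε, so the new accept is not reached: |ε-closure| = 1 + 1 + 1 = 3
  aa : |ε-closure| equals the left operand's closure size = 1 (its accept is not ε-reachable, so the closure stops there)
  ba : same as the first factor's closure: |ε-closure| = 1
  aa|ba : |ε-closure| = 1 + 1 + 1 = 3 (the new accept is not ε-reachable since no branch accepts ε)
  (a|b)(aa|ba) : |ε-closure| equals the left operand's closure size = 3 (its accept is not ε-reachable, so the closure stops there)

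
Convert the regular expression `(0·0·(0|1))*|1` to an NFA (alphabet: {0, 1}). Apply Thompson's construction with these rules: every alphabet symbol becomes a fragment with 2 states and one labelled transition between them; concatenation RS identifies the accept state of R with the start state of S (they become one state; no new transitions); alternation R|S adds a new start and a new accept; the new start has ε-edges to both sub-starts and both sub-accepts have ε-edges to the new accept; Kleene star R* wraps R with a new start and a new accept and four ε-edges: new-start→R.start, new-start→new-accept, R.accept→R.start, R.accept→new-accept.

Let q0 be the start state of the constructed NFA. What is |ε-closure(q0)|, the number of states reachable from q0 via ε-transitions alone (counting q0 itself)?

Compute the ε-closure size of each fragment's start state recursively; a symbol fragment's start has no outgoing ε-edge, so its closure is just itself (size 1).
  0|1 → |ε-closure| = 1 + 1 + 1 = 3 (the new accept is not ε-reachable since no branch accepts ε)
  0·0·(0|1) → same as the first factor's closure: |ε-closure| = 1
  (0·0·(0|1))* → new start has ε-edges to the inner start and to the new accept, so |ε-closure| = 2 + 1 = 3
  (0·0·(0|1))*|1 → |ε-closure| = 1 (new start) + (3 + 1) + 1 (new accept, since some branch ε-reaches its own accept) = 6

6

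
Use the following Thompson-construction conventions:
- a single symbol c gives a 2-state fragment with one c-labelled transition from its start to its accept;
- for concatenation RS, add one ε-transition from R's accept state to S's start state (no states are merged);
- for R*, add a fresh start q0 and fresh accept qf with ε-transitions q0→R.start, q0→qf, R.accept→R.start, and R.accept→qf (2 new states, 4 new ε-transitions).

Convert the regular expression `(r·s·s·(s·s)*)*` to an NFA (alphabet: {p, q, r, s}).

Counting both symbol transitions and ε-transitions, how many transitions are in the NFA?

17

Recursing over subexpressions:
Each of the 5 symbol leaves contributes 1 transition (1 symbol, 0 ε).
  s·s — 3 transitions (2 symbol, 1 ε)
  (s·s)* — 7 transitions (2 symbol, 5 ε)
  r·s·s·(s·s)* — 13 transitions (5 symbol, 8 ε)
  (r·s·s·(s·s)*)* — 17 transitions (5 symbol, 12 ε)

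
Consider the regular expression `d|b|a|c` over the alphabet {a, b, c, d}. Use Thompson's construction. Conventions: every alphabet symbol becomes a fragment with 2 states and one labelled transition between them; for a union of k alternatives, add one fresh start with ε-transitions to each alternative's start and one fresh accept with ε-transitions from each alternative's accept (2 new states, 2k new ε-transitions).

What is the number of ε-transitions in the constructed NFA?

Bottom-up over the parse tree:
Each of the 4 symbol leaves contributes 0 ε-transitions.
  d|b|a|c — 8 ε-transitions

8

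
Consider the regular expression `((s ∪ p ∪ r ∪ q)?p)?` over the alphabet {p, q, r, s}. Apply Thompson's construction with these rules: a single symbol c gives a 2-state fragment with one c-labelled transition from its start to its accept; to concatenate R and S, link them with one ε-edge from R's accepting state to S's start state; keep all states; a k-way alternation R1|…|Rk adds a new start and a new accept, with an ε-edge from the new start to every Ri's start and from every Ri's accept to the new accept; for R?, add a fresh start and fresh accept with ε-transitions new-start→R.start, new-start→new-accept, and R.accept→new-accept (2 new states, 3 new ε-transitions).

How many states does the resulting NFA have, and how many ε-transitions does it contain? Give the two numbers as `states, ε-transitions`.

16, 15

By structural recursion:
Each of the 5 symbol leaves contributes 2 states and 0 ε-transitions.
  s ∪ p ∪ r ∪ q : 10 states, 8 ε-transitions
  (s ∪ p ∪ r ∪ q)? : 12 states, 11 ε-transitions
  (s ∪ p ∪ r ∪ q)?p : 14 states, 12 ε-transitions
  ((s ∪ p ∪ r ∪ q)?p)? : 16 states, 15 ε-transitions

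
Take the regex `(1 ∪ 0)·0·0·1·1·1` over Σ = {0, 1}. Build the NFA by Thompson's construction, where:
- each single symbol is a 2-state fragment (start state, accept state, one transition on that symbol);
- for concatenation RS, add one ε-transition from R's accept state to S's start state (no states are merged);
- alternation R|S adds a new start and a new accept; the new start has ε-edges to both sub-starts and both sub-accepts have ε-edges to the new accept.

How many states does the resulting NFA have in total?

Bottom-up over the parse tree:
Each of the 7 symbol leaves contributes a 2-state fragment.
  1 ∪ 0 → 6 states
  (1 ∪ 0)·0·0·1·1·1 → 16 states

16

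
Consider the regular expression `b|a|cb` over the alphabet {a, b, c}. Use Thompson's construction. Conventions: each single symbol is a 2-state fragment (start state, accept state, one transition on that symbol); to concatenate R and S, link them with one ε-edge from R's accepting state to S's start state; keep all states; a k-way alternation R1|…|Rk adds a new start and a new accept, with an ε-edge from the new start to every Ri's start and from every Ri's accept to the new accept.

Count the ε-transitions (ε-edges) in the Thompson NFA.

7

Bottom-up over the parse tree:
Each of the 4 symbol leaves contributes 0 ε-transitions.
  cb — 1 ε-transition
  b|a|cb — 7 ε-transitions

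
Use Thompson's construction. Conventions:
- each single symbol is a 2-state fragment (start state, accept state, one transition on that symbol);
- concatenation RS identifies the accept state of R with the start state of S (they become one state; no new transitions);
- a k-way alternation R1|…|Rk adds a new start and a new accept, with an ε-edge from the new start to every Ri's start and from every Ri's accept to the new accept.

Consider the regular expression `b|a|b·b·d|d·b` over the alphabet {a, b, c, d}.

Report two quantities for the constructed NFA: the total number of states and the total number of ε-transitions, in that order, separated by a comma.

13, 8

Building bottom-up:
Each of the 7 symbol leaves contributes 2 states and 0 ε-transitions.
  b·b·d → 4 states, 0 ε-transitions
  d·b → 3 states, 0 ε-transitions
  b|a|b·b·d|d·b → 13 states, 8 ε-transitions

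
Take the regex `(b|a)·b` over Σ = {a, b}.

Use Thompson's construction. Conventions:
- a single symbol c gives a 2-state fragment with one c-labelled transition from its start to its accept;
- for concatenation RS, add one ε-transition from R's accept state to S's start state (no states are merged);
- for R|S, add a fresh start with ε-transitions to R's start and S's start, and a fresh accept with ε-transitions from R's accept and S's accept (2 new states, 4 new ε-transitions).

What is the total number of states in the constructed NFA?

8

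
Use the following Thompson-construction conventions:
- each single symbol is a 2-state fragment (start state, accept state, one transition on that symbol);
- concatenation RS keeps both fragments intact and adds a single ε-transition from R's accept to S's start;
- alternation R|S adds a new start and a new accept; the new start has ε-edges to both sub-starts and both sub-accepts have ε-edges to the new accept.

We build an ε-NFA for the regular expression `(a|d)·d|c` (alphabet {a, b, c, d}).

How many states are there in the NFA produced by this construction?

12

By structural recursion:
Each of the 4 symbol leaves contributes a 2-state fragment.
  a|d — 6 states
  (a|d)·d — 8 states
  (a|d)·d|c — 12 states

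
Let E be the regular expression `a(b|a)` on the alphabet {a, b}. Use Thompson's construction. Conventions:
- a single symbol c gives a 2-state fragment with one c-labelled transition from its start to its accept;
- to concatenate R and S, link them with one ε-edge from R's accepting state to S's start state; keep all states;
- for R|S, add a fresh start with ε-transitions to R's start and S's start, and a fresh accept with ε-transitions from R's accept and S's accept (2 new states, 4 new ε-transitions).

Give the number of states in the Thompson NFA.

Bottom-up over the parse tree:
Each of the 3 symbol leaves contributes a 2-state fragment.
  b|a = 6 states
  a(b|a) = 8 states

8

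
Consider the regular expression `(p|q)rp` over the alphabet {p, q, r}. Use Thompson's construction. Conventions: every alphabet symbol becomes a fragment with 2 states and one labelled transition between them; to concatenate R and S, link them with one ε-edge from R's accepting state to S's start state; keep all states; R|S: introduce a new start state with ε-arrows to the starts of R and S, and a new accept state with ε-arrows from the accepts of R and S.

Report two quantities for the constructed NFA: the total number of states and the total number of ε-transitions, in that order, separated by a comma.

10, 6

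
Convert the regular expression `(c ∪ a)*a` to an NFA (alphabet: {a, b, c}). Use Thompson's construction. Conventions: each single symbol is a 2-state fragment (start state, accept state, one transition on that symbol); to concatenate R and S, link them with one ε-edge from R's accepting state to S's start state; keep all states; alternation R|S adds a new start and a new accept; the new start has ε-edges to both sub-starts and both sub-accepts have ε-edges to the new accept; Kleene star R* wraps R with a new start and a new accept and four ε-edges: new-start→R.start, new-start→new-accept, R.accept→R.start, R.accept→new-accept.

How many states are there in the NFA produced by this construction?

Recursing over subexpressions:
Each of the 3 symbol leaves contributes a 2-state fragment.
  c ∪ a = 6 states
  (c ∪ a)* = 8 states
  (c ∪ a)*a = 10 states

10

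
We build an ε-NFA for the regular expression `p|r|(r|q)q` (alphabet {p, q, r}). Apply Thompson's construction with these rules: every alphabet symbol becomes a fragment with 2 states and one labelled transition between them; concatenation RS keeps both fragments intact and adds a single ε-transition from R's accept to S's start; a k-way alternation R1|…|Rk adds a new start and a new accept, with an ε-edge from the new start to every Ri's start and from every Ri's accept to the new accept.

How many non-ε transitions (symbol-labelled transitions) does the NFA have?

5

By structural recursion:
Each of the 5 symbol leaves contributes exactly 1 symbol transition.
  r|q = 2 symbol transitions
  (r|q)q = 3 symbol transitions
  p|r|(r|q)q = 5 symbol transitions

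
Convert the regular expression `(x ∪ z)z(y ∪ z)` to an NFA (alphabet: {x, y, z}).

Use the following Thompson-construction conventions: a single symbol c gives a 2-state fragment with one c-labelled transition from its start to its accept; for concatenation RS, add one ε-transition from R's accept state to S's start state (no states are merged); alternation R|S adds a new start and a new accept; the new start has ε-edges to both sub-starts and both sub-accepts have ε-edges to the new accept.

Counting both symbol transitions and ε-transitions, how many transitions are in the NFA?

Per subexpression:
Each of the 5 symbol leaves contributes 1 transition (1 symbol, 0 ε).
  x ∪ z = 6 transitions (2 symbol, 4 ε)
  y ∪ z = 6 transitions (2 symbol, 4 ε)
  (x ∪ z)z(y ∪ z) = 15 transitions (5 symbol, 10 ε)

15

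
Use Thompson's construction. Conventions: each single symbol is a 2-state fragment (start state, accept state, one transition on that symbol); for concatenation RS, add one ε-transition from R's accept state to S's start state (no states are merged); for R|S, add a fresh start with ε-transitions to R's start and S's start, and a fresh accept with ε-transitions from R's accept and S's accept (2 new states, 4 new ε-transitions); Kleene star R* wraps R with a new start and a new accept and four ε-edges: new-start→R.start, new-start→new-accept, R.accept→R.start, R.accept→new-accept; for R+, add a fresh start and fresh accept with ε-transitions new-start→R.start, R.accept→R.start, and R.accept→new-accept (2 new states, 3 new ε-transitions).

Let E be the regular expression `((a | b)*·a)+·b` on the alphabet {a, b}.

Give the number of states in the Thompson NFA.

14

Building bottom-up:
Each of the 4 symbol leaves contributes a 2-state fragment.
  a | b : 6 states
  (a | b)* : 8 states
  (a | b)*·a : 10 states
  ((a | b)*·a)+ : 12 states
  ((a | b)*·a)+·b : 14 states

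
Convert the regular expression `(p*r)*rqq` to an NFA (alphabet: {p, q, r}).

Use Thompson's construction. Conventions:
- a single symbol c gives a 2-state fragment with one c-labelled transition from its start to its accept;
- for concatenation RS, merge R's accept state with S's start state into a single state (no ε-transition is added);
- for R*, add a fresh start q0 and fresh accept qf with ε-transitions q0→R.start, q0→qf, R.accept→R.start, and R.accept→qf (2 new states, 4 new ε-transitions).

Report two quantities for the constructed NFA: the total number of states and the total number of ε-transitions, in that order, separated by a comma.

10, 8

Recursing over subexpressions:
Each of the 5 symbol leaves contributes 2 states and 0 ε-transitions.
  p* : 4 states, 4 ε-transitions
  p*r : 5 states, 4 ε-transitions
  (p*r)* : 7 states, 8 ε-transitions
  (p*r)*rqq : 10 states, 8 ε-transitions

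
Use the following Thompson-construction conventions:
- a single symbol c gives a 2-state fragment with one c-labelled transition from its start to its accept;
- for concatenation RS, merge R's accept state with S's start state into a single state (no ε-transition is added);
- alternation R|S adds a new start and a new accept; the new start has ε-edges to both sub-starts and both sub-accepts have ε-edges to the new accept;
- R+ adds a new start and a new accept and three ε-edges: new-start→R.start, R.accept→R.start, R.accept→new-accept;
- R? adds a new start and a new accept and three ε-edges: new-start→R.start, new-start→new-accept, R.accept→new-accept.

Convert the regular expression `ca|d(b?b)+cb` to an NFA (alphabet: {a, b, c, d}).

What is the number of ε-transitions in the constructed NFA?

By structural recursion:
Each of the 7 symbol leaves contributes 0 ε-transitions.
  ca : 0 ε-transitions
  b? : 3 ε-transitions
  b?b : 3 ε-transitions
  (b?b)+ : 6 ε-transitions
  d(b?b)+cb : 6 ε-transitions
  ca|d(b?b)+cb : 10 ε-transitions

10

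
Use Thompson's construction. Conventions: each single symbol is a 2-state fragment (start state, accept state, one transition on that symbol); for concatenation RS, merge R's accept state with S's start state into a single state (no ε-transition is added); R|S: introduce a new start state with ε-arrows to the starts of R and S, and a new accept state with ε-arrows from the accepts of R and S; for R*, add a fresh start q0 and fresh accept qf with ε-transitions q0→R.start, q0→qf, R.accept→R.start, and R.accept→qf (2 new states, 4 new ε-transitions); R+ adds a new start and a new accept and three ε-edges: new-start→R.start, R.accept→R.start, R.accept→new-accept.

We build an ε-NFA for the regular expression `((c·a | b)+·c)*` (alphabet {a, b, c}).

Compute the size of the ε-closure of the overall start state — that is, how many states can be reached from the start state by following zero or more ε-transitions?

Compute the ε-closure size of each fragment's start state recursively; a symbol fragment's start has no outgoing ε-edge, so its closure is just itself (size 1).
  c·a : same as the first factor's closure: |ε-closure| = 1
  c·a | b : new start ε-reaches every alternative's start; none of them accept ε, so the new accept is not reached: |ε-closure| = 1 + 1 + 1 = 3
  (c·a | b)+ : |ε-closure| = 1 + 3 = 4 (the body doesn't accept ε, so the new accept is not reached)
  (c·a | b)+·c : same as the first factor's closure: |ε-closure| = 4
  ((c·a | b)+·c)* : the star's fresh start ε-reaches both the body's start and the fresh accept: |ε-closure| = 2 + 4 = 6

6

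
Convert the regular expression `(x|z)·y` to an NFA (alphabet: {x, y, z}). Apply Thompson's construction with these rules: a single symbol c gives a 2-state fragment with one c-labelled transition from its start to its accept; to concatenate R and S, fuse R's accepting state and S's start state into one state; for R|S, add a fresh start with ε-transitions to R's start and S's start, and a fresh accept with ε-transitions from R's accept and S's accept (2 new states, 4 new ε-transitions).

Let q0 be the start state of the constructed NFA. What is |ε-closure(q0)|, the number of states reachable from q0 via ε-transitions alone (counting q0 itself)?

3

Let C(F) = |ε-closure(F.start)| within fragment F, and note whether F accepts ε. Symbol fragments have C = 1 and do not accept ε. Then:
  x|z — new start ε-reaches every alternative's start; none of them accept ε, so the new accept is not reached: |ε-closure| = 1 + 1 + 1 = 3
  (x|z)·y — |ε-closure| equals the left operand's closure size = 3 (its accept is not ε-reachable, so the closure stops there)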